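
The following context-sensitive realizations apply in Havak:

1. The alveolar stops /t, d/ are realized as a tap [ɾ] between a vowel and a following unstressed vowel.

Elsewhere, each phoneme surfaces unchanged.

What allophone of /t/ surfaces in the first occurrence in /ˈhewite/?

[ɾ]

/t/ (between /i/ and /e/) occurs between a vowel and a following unstressed vowel → [ɾ] by rule 1.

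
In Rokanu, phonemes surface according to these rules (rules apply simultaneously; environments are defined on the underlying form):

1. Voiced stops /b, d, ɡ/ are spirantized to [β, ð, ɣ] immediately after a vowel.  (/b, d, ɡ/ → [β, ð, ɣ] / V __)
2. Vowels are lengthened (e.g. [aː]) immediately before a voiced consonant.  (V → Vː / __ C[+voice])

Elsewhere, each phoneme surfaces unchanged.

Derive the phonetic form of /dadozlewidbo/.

/d/ (word-initial) is in the target of rule 1 but the environment (immediately after a vowel) is not met → [d].
/a/ (between /d/ and /d/) occurs before a voiced consonant → [aː] by rule 2.
/d/ (between /a/ and /o/): immediately after a vowel, so rule 1 applies → [ð].
/o/ — between /d/ and /z/, before a voiced consonant — surfaces as [oː] (rule 2).
/z/ (between /o/ and /l/) is unaffected → [z].
/l/ stays [l].
/e/ (between /l/ and /w/): before a voiced consonant, so rule 2 applies → [eː].
/w/ (between /e/ and /i/) is unaffected → [w].
/i/ (between /w/ and /d/): before a voiced consonant, so rule 2 applies → [iː].
Rule 1 applies to /d/ (between /i/ and /b/: immediately after a vowel) → [ð].
/b/ (between /d/ and /o/) is in the target of rule 1 but the environment (immediately after a vowel) is not met → [b].
/o/ (word-final) is in the target of rule 2 but the environment (before a voiced consonant) is not met → [o].

[daːðoːzleːwiːðbo]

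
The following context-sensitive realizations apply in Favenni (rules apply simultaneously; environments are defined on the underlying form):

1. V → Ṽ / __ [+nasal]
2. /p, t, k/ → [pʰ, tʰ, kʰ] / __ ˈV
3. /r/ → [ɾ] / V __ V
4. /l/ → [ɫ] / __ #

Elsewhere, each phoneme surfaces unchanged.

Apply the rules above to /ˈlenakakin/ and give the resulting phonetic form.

/l/ (word-initial): rule 4 targets it, but not word-finally → unchanged [l].
/e/ — between /l/ and /n/, before a nasal consonant — surfaces as [ẽ] (rule 1).
/a/ (between /n/ and /k/) fails the environment for rule 1, so it stays [a].
/k/ (between /a/ and /a/) fails the environment for rule 2, so it stays [k].
/a/ (between /k/ and /k/) is in the target of rule 1 but the environment (before a nasal consonant) is not met → [a].
/k/ — between /a/ and /i/; rule 2 does not apply here → [k].
/i/ (between /k/ and /n/) occurs before a nasal consonant → [ĩ] by rule 1.

[ˈlẽnakakĩn]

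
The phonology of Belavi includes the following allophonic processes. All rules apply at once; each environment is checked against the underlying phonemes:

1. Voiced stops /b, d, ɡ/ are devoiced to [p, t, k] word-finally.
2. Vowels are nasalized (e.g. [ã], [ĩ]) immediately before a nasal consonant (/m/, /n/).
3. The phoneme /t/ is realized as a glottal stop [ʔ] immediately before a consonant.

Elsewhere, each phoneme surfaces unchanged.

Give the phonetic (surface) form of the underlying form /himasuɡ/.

[hĩmasuk]

/h/ — not in any rule's target class → [h].
/i/ meets the environment for rule 2 (before a nasal consonant) → [ĩ].
/m/ stays [m].
/a/ (between /m/ and /s/) is in the target of rule 2 but the environment (before a nasal consonant) is not met → [a].
/s/ stays [s].
/u/ (between /s/ and /ɡ/) fails the environment for rule 2, so it stays [u].
/ɡ/ (word-final) occurs word-finally → [k] by rule 1.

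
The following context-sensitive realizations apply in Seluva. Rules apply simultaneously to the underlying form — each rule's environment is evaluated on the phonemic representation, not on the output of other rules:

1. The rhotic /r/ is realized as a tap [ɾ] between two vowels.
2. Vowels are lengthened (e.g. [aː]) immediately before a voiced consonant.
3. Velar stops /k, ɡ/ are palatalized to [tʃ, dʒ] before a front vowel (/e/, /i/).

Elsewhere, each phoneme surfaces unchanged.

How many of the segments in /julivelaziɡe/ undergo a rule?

6

Segments that undergo a rule: /u/ → [uː] (rule 2); /i/ → [iː] (rule 2); /e/ → [eː] (rule 2); /a/ → [aː] (rule 2); /i/ → [iː] (rule 2); /ɡ/ → [dʒ] (rule 3).
All other segments surface unchanged.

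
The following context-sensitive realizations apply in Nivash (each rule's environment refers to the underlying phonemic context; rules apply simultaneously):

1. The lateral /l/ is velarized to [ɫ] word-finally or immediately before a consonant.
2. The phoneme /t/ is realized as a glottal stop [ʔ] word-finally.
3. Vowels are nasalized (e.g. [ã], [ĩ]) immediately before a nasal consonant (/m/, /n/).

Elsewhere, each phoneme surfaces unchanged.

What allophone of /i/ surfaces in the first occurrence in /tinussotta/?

[ĩ]

Rule 3 applies to /i/ (between /t/ and /n/: before a nasal consonant) → [ĩ].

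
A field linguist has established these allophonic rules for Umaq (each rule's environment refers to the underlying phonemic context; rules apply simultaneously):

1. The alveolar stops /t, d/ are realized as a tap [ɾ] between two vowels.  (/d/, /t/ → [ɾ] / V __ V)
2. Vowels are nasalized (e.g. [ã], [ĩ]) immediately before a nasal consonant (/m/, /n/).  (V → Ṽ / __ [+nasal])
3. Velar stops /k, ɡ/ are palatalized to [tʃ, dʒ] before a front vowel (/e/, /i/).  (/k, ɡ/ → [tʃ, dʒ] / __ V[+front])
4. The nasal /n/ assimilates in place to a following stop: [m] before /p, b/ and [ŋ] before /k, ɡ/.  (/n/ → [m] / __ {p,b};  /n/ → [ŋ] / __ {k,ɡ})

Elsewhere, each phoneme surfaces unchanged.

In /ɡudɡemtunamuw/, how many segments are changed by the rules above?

Segments that undergo a rule: /ɡ/ → [dʒ] (rule 3); /e/ → [ẽ] (rule 2); /u/ → [ũ] (rule 2); /a/ → [ã] (rule 2).
All other segments surface unchanged.

4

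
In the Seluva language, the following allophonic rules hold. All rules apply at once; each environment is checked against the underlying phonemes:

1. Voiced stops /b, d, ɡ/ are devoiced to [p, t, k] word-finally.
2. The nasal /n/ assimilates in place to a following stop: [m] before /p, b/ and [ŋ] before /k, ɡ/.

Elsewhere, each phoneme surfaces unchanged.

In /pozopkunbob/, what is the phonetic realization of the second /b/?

/b/ (word-final): word-finally, so rule 1 applies → [p].

[p]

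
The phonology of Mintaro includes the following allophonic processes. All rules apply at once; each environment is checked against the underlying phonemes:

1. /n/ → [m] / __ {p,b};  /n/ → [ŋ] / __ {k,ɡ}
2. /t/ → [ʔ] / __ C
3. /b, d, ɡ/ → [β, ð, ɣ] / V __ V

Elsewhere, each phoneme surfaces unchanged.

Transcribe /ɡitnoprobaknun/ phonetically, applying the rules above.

/ɡ/ (word-initial): rule 3 targets it, but not between two vowels → unchanged [ɡ].
/i/ — not in any rule's target class → [i].
/t/ — between /i/ and /n/, immediately before a consonant — surfaces as [ʔ] (rule 2).
/n/ (between /t/ and /o/) fails the environment for rule 1, so it stays [n].
/o/ (between /n/ and /p/) is unaffected → [o].
/p/ stays [p].
/r/ (between /p/ and /o/): no rule targets it → [r].
/o/ stays [o].
/b/ (between /o/ and /a/): between two vowels, so rule 3 applies → [β].
/a/ stays [a].
/k/ (between /a/ and /n/): no rule targets it → [k].
/n/ (between /k/ and /u/): rule 1 targets it, but not before a labial or velar stop → unchanged [n].
/u/ (between /n/ and /n/): no rule targets it → [u].
/n/ (word-final): rule 1 targets it, but not before a labial or velar stop → unchanged [n].

[ɡiʔnoproβaknun]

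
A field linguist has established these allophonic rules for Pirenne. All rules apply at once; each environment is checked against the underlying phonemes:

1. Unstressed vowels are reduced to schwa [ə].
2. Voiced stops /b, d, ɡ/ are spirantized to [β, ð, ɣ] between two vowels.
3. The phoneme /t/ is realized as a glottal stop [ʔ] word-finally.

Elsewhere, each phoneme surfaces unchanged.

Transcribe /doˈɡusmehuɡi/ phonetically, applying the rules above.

[dəˈɣusməhəɣə]

/d/ — word-initial; rule 2 does not apply here → [d].
/o/ (between /d/ and /ɡ/): in an unstressed syllable, so rule 1 applies → [ə].
Rule 2 applies to /ɡ/ (between /o/ and /u/: between two vowels) → [ɣ].
/u/ — between /ɡ/ and /s/; rule 1 does not apply here → [u].
/s/ (between /u/ and /m/) is unaffected → [s].
/m/ — not in any rule's target class → [m].
/e/ (between /m/ and /h/): in an unstressed syllable, so rule 1 applies → [ə].
/h/ stays [h].
/u/ (between /h/ and /ɡ/): in an unstressed syllable, so rule 1 applies → [ə].
/ɡ/ (between /u/ and /i/) occurs between two vowels → [ɣ] by rule 2.
Rule 1 applies to /i/ (word-final: in an unstressed syllable) → [ə].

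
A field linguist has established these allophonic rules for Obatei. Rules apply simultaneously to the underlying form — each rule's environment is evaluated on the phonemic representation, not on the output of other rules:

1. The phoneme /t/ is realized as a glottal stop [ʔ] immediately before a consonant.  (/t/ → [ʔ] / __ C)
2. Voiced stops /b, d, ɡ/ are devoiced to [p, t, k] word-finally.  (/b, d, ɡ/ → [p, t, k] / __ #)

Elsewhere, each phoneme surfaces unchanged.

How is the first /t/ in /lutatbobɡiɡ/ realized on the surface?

/t/ (between /u/ and /a/) is in the target of rule 1 but the environment (immediately before a consonant) is not met → [t].

[t]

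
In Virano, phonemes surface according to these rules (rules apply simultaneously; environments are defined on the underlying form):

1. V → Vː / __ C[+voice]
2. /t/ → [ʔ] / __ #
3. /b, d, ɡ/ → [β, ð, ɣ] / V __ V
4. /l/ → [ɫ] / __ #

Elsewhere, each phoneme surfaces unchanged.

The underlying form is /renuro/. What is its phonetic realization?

[reːnuːro]

/r/ — not in any rule's target class → [r].
/e/ (between /r/ and /n/) occurs before a voiced consonant → [eː] by rule 1.
/n/ — not in any rule's target class → [n].
/u/ (between /n/ and /r/) occurs before a voiced consonant → [uː] by rule 1.
/r/ stays [r].
/o/ — word-final; rule 1 does not apply here → [o].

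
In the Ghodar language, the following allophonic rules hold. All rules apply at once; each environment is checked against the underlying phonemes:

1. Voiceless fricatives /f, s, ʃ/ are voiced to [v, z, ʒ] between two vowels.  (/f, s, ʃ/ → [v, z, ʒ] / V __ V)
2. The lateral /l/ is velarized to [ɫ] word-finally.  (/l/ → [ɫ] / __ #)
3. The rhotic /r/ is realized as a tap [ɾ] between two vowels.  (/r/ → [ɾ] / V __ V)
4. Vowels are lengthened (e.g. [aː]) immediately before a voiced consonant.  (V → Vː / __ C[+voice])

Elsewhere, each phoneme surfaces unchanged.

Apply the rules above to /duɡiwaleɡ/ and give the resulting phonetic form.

/d/ (word-initial): no rule targets it → [d].
/u/ meets the environment for rule 4 (before a voiced consonant) → [uː].
/ɡ/ stays [ɡ].
/i/ (between /ɡ/ and /w/) occurs before a voiced consonant → [iː] by rule 4.
/w/ (between /i/ and /a/): no rule targets it → [w].
/a/ (between /w/ and /l/): before a voiced consonant, so rule 4 applies → [aː].
/l/ (between /a/ and /e/) fails the environment for rule 2, so it stays [l].
/e/ — between /l/ and /ɡ/, before a voiced consonant — surfaces as [eː] (rule 4).
/ɡ/ — not in any rule's target class → [ɡ].

[duːɡiːwaːleːɡ]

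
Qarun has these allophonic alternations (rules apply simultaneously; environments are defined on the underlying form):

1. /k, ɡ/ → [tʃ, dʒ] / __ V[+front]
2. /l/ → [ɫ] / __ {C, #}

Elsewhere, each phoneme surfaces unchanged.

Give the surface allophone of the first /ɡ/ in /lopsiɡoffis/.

[ɡ]

/ɡ/ (between /i/ and /o/) is in the target of rule 1 but the environment (before a front vowel) is not met → [ɡ].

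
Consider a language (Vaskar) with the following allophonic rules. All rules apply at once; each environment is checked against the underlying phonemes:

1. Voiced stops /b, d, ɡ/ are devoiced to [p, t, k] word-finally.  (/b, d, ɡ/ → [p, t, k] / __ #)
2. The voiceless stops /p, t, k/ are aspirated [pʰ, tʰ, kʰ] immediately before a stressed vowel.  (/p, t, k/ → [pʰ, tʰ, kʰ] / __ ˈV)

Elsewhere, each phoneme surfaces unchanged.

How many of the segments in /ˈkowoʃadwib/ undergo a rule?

Segments that undergo a rule: /k/ → [kʰ] (rule 2); /b/ → [p] (rule 1).
All other segments surface unchanged.

2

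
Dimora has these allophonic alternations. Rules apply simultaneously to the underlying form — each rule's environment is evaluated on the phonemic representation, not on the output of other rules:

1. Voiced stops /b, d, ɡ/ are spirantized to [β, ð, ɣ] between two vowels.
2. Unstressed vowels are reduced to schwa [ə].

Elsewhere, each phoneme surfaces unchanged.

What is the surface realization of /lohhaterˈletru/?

/l/ (word-initial) is unaffected → [l].
/o/ (between /l/ and /h/) occurs in an unstressed syllable → [ə] by rule 2.
/h/ (between /o/ and /h/): no rule targets it → [h].
/h/ (between /h/ and /a/) is unaffected → [h].
/a/ (between /h/ and /t/) occurs in an unstressed syllable → [ə] by rule 2.
/t/ (between /a/ and /e/): no rule targets it → [t].
/e/ (between /t/ and /r/): in an unstressed syllable, so rule 2 applies → [ə].
/r/ stays [r].
/l/ — not in any rule's target class → [l].
/e/ (between /l/ and /t/) fails the environment for rule 2, so it stays [e].
/t/ stays [t].
/r/ (between /t/ and /u/) is unaffected → [r].
Rule 2 applies to /u/ (word-final: in an unstressed syllable) → [ə].

[ləhhətərˈletrə]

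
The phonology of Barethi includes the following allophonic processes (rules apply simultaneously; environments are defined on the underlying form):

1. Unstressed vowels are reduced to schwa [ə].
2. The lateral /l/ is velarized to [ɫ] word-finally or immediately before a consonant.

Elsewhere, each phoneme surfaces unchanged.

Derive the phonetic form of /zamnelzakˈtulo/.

/z/ (word-initial) is unaffected → [z].
/a/ (between /z/ and /m/): in an unstressed syllable, so rule 1 applies → [ə].
/m/ stays [m].
/n/ — not in any rule's target class → [n].
/e/ — between /n/ and /l/, in an unstressed syllable — surfaces as [ə] (rule 1).
/l/ (between /e/ and /z/): word-finally or immediately before a consonant, so rule 2 applies → [ɫ].
/z/ (between /l/ and /a/): no rule targets it → [z].
/a/ (between /z/ and /k/) occurs in an unstressed syllable → [ə] by rule 1.
/k/ (between /a/ and /t/) is unaffected → [k].
/t/ stays [t].
/u/ (between /t/ and /l/) is in the target of rule 1 but the environment (in an unstressed syllable) is not met → [u].
/l/ (between /u/ and /o/): rule 2 targets it, but not word-finally or immediately before a consonant → unchanged [l].
/o/ meets the environment for rule 1 (in an unstressed syllable) → [ə].

[zəmnəɫzəkˈtulə]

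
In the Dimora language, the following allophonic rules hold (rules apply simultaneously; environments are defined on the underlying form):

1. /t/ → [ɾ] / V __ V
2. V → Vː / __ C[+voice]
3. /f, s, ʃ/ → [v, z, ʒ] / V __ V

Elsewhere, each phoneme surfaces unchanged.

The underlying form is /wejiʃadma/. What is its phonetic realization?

[weːjiʒaːdma]

/w/ (word-initial): no rule targets it → [w].
/e/ (between /w/ and /j/): before a voiced consonant, so rule 2 applies → [eː].
/j/ stays [j].
/i/ (between /j/ and /ʃ/) is in the target of rule 2 but the environment (before a voiced consonant) is not met → [i].
/ʃ/ — between /i/ and /a/, between two vowels — surfaces as [ʒ] (rule 3).
Rule 2 applies to /a/ (between /ʃ/ and /d/: before a voiced consonant) → [aː].
/d/ stays [d].
/m/ (between /d/ and /a/) is unaffected → [m].
/a/ — word-final; rule 2 does not apply here → [a].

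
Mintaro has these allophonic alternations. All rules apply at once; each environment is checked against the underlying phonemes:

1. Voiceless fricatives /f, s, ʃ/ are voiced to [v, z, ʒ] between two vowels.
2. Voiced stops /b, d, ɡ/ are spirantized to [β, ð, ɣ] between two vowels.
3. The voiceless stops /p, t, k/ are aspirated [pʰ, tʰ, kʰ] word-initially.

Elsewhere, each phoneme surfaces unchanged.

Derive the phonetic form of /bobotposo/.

/b/ — word-initial; rule 2 does not apply here → [b].
/o/ (between /b/ and /b/): no rule targets it → [o].
/b/ meets the environment for rule 2 (between two vowels) → [β].
/o/ (between /b/ and /t/): no rule targets it → [o].
/t/ (between /o/ and /p/) fails the environment for rule 3, so it stays [t].
/p/ — between /t/ and /o/; rule 3 does not apply here → [p].
/o/ stays [o].
/s/ (between /o/ and /o/): between two vowels, so rule 1 applies → [z].
/o/ — not in any rule's target class → [o].

[boβotpozo]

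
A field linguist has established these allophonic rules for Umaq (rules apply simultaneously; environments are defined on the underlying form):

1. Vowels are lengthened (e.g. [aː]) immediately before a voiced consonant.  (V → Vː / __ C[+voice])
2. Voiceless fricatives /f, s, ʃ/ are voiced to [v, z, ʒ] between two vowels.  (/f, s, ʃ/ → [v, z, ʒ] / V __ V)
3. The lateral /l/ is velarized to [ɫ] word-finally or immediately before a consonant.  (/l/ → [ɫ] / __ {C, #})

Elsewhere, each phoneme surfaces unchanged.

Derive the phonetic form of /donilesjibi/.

/d/ (word-initial) is unaffected → [d].
Rule 1 applies to /o/ (between /d/ and /n/: before a voiced consonant) → [oː].
/n/ (between /o/ and /i/): no rule targets it → [n].
/i/ meets the environment for rule 1 (before a voiced consonant) → [iː].
/l/ (between /i/ and /e/) is in the target of rule 3 but the environment (word-finally or immediately before a consonant) is not met → [l].
/e/ — between /l/ and /s/; rule 1 does not apply here → [e].
/s/ — between /e/ and /j/; rule 2 does not apply here → [s].
/j/ — not in any rule's target class → [j].
/i/ (between /j/ and /b/) occurs before a voiced consonant → [iː] by rule 1.
/b/ stays [b].
/i/ (word-final) is in the target of rule 1 but the environment (before a voiced consonant) is not met → [i].

[doːniːlesjiːbi]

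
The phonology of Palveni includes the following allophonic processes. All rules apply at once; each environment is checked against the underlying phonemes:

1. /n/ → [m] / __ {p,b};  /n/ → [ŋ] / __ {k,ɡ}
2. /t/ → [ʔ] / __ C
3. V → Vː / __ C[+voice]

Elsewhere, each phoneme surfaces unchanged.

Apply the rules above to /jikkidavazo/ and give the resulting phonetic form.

/i/ (between /j/ and /k/) fails the environment for rule 3, so it stays [i].
Rule 3 applies to /i/ (between /k/ and /d/: before a voiced consonant) → [iː].
/a/ — between /d/ and /v/, before a voiced consonant — surfaces as [aː] (rule 3).
Rule 3 applies to /a/ (between /v/ and /z/: before a voiced consonant) → [aː].
/o/ (word-final): rule 3 targets it, but not before a voiced consonant → unchanged [o].

[jikkiːdaːvaːzo]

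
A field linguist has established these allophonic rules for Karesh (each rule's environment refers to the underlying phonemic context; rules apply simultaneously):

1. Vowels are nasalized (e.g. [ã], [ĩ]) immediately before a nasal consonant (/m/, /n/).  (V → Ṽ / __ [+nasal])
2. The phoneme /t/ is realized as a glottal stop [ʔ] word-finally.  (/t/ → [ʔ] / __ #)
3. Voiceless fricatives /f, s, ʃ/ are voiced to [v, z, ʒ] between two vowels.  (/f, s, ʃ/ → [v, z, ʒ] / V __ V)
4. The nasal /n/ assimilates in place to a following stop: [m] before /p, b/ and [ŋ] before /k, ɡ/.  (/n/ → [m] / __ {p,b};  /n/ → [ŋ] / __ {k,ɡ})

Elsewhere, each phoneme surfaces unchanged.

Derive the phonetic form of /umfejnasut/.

[ũmfejnazuʔ]

/u/ (word-initial): before a nasal consonant, so rule 1 applies → [ũ].
/m/ stays [m].
/f/ (between /m/ and /e/): rule 3 targets it, but not between two vowels → unchanged [f].
/e/ (between /f/ and /j/) fails the environment for rule 1, so it stays [e].
/j/ — not in any rule's target class → [j].
/n/ (between /j/ and /a/): rule 4 targets it, but not before a labial or velar stop → unchanged [n].
/a/ (between /n/ and /s/): rule 1 targets it, but not before a nasal consonant → unchanged [a].
/s/ meets the environment for rule 3 (between two vowels) → [z].
/u/ (between /s/ and /t/) is in the target of rule 1 but the environment (before a nasal consonant) is not met → [u].
/t/ (word-final) occurs word-finally → [ʔ] by rule 2.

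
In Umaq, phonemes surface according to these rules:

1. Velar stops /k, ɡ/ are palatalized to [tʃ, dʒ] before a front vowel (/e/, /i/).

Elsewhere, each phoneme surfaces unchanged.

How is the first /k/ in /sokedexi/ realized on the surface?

[tʃ]

/k/ — between /o/ and /e/, before a front vowel — surfaces as [tʃ] (rule 1).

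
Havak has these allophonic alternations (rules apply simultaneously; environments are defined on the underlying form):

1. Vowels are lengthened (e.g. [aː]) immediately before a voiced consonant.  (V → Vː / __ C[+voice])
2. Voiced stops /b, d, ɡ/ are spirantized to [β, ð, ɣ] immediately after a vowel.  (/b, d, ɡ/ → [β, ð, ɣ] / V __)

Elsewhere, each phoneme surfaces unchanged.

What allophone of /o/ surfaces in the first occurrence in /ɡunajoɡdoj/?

/o/ (between /j/ and /ɡ/): before a voiced consonant, so rule 1 applies → [oː].

[oː]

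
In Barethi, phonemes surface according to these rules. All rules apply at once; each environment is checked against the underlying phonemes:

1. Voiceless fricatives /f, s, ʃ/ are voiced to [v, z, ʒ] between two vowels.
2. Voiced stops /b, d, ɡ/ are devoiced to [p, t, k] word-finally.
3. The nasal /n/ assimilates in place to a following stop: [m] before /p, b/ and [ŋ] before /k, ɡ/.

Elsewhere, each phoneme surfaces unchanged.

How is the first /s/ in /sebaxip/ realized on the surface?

/s/ (word-initial): rule 1 targets it, but not between two vowels → unchanged [s].

[s]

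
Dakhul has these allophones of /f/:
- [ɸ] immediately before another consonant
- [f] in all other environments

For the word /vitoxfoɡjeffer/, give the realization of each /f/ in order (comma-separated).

Occurrence 1 (position 6): no conditioning environment matches → elsewhere allophone [f].
Occurrence 2 (position 11): immediately before another consonant → [ɸ].
Occurrence 3 (position 12): no conditioning environment matches → elsewhere allophone [f].

[f], [ɸ], [f]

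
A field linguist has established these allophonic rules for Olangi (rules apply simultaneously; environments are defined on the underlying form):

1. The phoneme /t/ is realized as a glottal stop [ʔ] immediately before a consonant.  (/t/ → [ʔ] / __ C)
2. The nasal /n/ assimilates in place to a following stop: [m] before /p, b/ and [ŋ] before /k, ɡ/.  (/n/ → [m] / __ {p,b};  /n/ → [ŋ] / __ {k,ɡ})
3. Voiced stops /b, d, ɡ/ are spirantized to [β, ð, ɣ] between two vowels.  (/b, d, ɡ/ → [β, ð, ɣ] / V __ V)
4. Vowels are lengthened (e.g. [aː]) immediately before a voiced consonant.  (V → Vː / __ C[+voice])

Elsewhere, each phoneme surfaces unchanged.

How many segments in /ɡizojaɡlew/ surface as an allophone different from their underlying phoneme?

Segments that undergo a rule: /i/ → [iː] (rule 4); /o/ → [oː] (rule 4); /a/ → [aː] (rule 4); /e/ → [eː] (rule 4).
All other segments surface unchanged.

4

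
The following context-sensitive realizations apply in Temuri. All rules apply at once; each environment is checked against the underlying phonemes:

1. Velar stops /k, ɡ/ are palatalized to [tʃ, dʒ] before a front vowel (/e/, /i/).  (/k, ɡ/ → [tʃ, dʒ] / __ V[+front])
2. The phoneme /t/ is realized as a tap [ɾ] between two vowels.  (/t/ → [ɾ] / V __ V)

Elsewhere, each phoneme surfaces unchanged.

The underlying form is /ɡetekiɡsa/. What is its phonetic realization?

/ɡ/ (word-initial): before a front vowel, so rule 1 applies → [dʒ].
/e/ (between /ɡ/ and /t/): no rule targets it → [e].
/t/ (between /e/ and /e/) occurs between two vowels → [ɾ] by rule 2.
/e/ stays [e].
Rule 1 applies to /k/ (between /e/ and /i/: before a front vowel) → [tʃ].
/i/ stays [i].
/ɡ/ — between /i/ and /s/; rule 1 does not apply here → [ɡ].
/s/ (between /ɡ/ and /a/) is unaffected → [s].
/a/ — not in any rule's target class → [a].

[dʒeɾetʃiɡsa]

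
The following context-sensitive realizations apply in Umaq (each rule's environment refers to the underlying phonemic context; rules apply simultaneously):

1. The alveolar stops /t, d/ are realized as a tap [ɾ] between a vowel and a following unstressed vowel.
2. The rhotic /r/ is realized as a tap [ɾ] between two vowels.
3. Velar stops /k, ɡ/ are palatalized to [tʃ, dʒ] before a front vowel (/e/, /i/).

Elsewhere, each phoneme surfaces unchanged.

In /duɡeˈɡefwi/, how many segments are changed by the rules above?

2

Segments that undergo a rule: /ɡ/ → [dʒ] (rule 3); /ɡ/ → [dʒ] (rule 3).
All other segments surface unchanged.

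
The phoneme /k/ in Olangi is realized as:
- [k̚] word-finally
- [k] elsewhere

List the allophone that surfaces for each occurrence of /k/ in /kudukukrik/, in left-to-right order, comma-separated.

[k], [k], [k], [k̚]

Occurrence 1 (position 1): no conditioning environment matches → elsewhere allophone [k].
Occurrence 2 (position 5): no conditioning environment matches → elsewhere allophone [k].
Occurrence 3 (position 7): no conditioning environment matches → elsewhere allophone [k].
Occurrence 4 (position 10): word-finally → [k̚].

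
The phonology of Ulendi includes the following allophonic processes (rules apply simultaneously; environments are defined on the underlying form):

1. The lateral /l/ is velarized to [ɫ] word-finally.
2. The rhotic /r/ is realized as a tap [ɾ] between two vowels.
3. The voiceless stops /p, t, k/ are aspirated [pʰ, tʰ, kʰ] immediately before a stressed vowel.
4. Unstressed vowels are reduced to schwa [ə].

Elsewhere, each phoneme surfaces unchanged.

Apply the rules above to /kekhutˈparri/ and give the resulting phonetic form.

/k/ (word-initial): rule 3 targets it, but not immediately before a stressed vowel → unchanged [k].
/e/ — between /k/ and /k/, in an unstressed syllable — surfaces as [ə] (rule 4).
/k/ — between /e/ and /h/; rule 3 does not apply here → [k].
/h/ — not in any rule's target class → [h].
/u/ (between /h/ and /t/): in an unstressed syllable, so rule 4 applies → [ə].
/t/ (between /u/ and /p/) fails the environment for rule 3, so it stays [t].
/p/ — between /t/ and /a/, immediately before a stressed vowel — surfaces as [pʰ] (rule 3).
/a/ (between /p/ and /r/) is in the target of rule 4 but the environment (in an unstressed syllable) is not met → [a].
/r/ — between /a/ and /r/; rule 2 does not apply here → [r].
/r/ (between /r/ and /i/) fails the environment for rule 2, so it stays [r].
/i/ (word-final): in an unstressed syllable, so rule 4 applies → [ə].

[kəkhətˈpʰarrə]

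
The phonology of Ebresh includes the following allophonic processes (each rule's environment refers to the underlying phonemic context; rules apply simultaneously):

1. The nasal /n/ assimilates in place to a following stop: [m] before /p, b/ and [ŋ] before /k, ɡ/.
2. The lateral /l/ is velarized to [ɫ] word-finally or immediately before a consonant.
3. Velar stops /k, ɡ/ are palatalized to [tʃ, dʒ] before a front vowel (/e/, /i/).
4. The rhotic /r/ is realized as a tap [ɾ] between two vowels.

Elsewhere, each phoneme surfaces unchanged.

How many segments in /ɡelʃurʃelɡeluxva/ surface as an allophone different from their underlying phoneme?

Segments that undergo a rule: /ɡ/ → [dʒ] (rule 3); /l/ → [ɫ] (rule 2); /l/ → [ɫ] (rule 2); /ɡ/ → [dʒ] (rule 3).
All other segments surface unchanged.

4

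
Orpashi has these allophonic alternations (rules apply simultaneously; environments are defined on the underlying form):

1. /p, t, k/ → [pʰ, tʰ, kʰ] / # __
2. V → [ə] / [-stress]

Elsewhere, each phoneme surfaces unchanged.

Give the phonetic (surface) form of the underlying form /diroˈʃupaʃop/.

[dərəˈʃupəʃəp]

/d/ (word-initial): no rule targets it → [d].
/i/ — between /d/ and /r/, in an unstressed syllable — surfaces as [ə] (rule 2).
/r/ (between /i/ and /o/): no rule targets it → [r].
Rule 2 applies to /o/ (between /r/ and /ʃ/: in an unstressed syllable) → [ə].
/ʃ/ (between /o/ and /u/) is unaffected → [ʃ].
/u/ (between /ʃ/ and /p/) fails the environment for rule 2, so it stays [u].
/p/ (between /u/ and /a/) is in the target of rule 1 but the environment (word-initially) is not met → [p].
/a/ (between /p/ and /ʃ/): in an unstressed syllable, so rule 2 applies → [ə].
/ʃ/ stays [ʃ].
/o/ — between /ʃ/ and /p/, in an unstressed syllable — surfaces as [ə] (rule 2).
/p/ (word-final) fails the environment for rule 1, so it stays [p].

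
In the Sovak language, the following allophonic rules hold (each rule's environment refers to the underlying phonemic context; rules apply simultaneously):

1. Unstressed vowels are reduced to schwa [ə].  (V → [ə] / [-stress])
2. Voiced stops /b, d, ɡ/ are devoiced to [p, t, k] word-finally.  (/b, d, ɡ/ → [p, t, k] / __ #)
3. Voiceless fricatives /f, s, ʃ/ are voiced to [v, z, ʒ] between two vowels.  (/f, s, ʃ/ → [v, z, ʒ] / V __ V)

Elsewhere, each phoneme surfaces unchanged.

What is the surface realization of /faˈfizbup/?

/f/ (word-initial) is in the target of rule 3 but the environment (between two vowels) is not met → [f].
/a/ meets the environment for rule 1 (in an unstressed syllable) → [ə].
/f/ (between /a/ and /i/): between two vowels, so rule 3 applies → [v].
/i/ — between /f/ and /z/; rule 1 does not apply here → [i].
/b/ — between /z/ and /u/; rule 2 does not apply here → [b].
/u/ (between /b/ and /p/): in an unstressed syllable, so rule 1 applies → [ə].

[fəˈvizbəp]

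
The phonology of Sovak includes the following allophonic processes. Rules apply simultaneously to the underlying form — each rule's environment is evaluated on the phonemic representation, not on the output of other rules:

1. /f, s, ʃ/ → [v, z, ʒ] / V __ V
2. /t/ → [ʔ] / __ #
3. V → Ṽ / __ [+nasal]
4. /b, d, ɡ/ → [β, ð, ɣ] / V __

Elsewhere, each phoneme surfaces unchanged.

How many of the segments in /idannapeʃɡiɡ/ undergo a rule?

3

Segments that undergo a rule: /d/ → [ð] (rule 4); /a/ → [ã] (rule 3); /ɡ/ → [ɣ] (rule 4).
All other segments surface unchanged.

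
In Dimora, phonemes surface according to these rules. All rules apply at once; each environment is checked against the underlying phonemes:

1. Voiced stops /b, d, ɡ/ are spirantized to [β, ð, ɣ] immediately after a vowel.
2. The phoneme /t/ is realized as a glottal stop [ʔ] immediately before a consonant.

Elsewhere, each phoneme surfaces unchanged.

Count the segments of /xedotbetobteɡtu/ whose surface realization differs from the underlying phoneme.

4

Segments that undergo a rule: /d/ → [ð] (rule 1); /t/ → [ʔ] (rule 2); /b/ → [β] (rule 1); /ɡ/ → [ɣ] (rule 1).
All other segments surface unchanged.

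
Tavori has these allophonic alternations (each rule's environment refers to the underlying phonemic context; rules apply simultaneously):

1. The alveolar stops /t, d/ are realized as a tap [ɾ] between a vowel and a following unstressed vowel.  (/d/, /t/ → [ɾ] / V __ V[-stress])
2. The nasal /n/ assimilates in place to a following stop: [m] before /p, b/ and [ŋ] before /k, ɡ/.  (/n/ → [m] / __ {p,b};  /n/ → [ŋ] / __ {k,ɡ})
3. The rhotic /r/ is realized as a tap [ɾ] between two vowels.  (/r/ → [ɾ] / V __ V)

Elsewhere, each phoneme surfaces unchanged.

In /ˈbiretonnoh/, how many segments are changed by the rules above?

2

Segments that undergo a rule: /r/ → [ɾ] (rule 3); /t/ → [ɾ] (rule 1).
All other segments surface unchanged.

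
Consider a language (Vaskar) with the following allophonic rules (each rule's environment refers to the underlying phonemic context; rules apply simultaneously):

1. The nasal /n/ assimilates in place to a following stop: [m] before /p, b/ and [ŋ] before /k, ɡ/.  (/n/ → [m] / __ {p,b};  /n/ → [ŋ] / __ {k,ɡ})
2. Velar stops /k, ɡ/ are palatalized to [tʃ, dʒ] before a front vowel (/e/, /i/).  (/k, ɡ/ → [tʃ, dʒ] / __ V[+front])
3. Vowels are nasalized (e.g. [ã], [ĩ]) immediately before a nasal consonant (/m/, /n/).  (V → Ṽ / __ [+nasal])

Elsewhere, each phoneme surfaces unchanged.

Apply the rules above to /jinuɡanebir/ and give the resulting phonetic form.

[jĩnuɡãnebir]

/j/ — not in any rule's target class → [j].
Rule 3 applies to /i/ (between /j/ and /n/: before a nasal consonant) → [ĩ].
/n/ (between /i/ and /u/): rule 1 targets it, but not before a labial or velar stop → unchanged [n].
/u/ (between /n/ and /ɡ/) is in the target of rule 3 but the environment (before a nasal consonant) is not met → [u].
/ɡ/ — between /u/ and /a/; rule 2 does not apply here → [ɡ].
/a/ meets the environment for rule 3 (before a nasal consonant) → [ã].
/n/ (between /a/ and /e/) is in the target of rule 1 but the environment (before a labial or velar stop) is not met → [n].
/e/ (between /n/ and /b/) fails the environment for rule 3, so it stays [e].
/b/ — not in any rule's target class → [b].
/i/ (between /b/ and /r/) is in the target of rule 3 but the environment (before a nasal consonant) is not met → [i].
/r/ (word-final) is unaffected → [r].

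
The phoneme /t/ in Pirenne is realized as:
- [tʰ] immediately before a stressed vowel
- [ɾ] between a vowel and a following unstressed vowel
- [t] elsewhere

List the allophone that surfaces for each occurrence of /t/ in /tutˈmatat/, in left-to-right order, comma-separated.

Occurrence 1 (position 1): no conditioning environment matches → elsewhere allophone [t].
Occurrence 2 (position 3): no conditioning environment matches → elsewhere allophone [t].
Occurrence 3 (position 6): between a vowel and a following unstressed vowel → [ɾ].
Occurrence 4 (position 8): no conditioning environment matches → elsewhere allophone [t].

[t], [t], [ɾ], [t]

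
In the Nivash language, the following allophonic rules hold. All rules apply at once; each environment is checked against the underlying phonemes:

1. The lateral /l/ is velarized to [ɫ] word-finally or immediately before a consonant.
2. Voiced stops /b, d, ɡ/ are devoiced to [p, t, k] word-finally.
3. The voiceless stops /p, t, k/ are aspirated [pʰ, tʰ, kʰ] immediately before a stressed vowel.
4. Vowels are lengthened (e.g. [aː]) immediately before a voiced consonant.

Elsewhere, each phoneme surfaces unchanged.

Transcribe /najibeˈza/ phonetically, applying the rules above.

[naːjiːbeːˈza]

/n/ (word-initial) is unaffected → [n].
/a/ (between /n/ and /j/) occurs before a voiced consonant → [aː] by rule 4.
/j/ (between /a/ and /i/) is unaffected → [j].
/i/ (between /j/ and /b/) occurs before a voiced consonant → [iː] by rule 4.
/b/ (between /i/ and /e/) fails the environment for rule 2, so it stays [b].
/e/ (between /b/ and /z/) occurs before a voiced consonant → [eː] by rule 4.
/z/ — not in any rule's target class → [z].
/a/ — word-final; rule 4 does not apply here → [a].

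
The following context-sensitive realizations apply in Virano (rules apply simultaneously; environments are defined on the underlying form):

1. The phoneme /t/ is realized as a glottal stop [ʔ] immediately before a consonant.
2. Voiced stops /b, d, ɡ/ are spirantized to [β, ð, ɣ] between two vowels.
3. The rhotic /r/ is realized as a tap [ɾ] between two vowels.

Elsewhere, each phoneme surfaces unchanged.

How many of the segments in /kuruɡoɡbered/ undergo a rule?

3

Segments that undergo a rule: /r/ → [ɾ] (rule 3); /ɡ/ → [ɣ] (rule 2); /r/ → [ɾ] (rule 3).
All other segments surface unchanged.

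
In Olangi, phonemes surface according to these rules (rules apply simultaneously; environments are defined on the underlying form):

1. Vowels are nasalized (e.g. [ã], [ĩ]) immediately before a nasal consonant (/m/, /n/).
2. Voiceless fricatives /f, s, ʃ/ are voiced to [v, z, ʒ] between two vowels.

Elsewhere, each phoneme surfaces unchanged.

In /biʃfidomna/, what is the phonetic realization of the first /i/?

/i/ (between /b/ and /ʃ/) is in the target of rule 1 but the environment (before a nasal consonant) is not met → [i].

[i]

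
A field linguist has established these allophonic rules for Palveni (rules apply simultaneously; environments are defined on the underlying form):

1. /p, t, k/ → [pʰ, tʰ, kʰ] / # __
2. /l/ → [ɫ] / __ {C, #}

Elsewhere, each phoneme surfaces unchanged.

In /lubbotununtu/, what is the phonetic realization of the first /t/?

[t]

/t/ (between /o/ and /u/) is in the target of rule 1 but the environment (word-initially) is not met → [t].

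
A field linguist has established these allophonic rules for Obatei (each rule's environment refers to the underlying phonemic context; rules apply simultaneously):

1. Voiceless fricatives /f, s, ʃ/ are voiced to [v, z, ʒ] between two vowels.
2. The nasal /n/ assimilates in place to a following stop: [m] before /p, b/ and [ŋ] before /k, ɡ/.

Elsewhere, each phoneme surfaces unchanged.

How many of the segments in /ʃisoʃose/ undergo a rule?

3

Segments that undergo a rule: /s/ → [z] (rule 1); /ʃ/ → [ʒ] (rule 1); /s/ → [z] (rule 1).
All other segments surface unchanged.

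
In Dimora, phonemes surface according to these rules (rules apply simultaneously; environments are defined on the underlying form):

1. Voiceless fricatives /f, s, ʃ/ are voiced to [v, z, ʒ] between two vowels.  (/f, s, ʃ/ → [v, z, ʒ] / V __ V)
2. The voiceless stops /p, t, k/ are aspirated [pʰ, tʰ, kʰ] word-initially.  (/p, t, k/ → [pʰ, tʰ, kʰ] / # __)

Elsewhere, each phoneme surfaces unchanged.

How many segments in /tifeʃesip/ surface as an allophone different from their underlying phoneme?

4

Segments that undergo a rule: /t/ → [tʰ] (rule 2); /f/ → [v] (rule 1); /ʃ/ → [ʒ] (rule 1); /s/ → [z] (rule 1).
All other segments surface unchanged.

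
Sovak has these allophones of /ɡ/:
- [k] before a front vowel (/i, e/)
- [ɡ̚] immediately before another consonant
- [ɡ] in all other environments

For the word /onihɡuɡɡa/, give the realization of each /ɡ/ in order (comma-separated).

[ɡ], [ɡ̚], [ɡ]

Occurrence 1 (position 5): no conditioning environment matches → elsewhere allophone [ɡ].
Occurrence 2 (position 7): immediately before another consonant → [ɡ̚].
Occurrence 3 (position 8): no conditioning environment matches → elsewhere allophone [ɡ].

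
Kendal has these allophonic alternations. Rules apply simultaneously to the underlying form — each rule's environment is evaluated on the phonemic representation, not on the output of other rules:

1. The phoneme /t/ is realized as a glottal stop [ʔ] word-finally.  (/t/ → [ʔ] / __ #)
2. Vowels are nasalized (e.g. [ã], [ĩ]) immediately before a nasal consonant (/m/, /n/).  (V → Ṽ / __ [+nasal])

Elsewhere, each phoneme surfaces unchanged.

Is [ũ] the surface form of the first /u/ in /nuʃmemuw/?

No

/u/ (between /n/ and /ʃ/) fails the environment for rule 2, so it stays [u].
The actual realization is [u], not [ũ].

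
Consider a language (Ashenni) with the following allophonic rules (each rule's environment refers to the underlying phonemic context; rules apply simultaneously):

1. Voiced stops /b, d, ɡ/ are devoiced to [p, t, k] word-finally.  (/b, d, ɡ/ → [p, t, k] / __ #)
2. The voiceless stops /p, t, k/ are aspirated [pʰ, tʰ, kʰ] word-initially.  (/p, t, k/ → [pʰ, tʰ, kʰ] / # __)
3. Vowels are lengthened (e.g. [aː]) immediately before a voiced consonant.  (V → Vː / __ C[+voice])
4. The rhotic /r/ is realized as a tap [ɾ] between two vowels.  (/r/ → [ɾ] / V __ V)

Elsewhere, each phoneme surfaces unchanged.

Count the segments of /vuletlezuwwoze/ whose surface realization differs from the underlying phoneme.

Segments that undergo a rule: /u/ → [uː] (rule 3); /e/ → [eː] (rule 3); /u/ → [uː] (rule 3); /o/ → [oː] (rule 3).
All other segments surface unchanged.

4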